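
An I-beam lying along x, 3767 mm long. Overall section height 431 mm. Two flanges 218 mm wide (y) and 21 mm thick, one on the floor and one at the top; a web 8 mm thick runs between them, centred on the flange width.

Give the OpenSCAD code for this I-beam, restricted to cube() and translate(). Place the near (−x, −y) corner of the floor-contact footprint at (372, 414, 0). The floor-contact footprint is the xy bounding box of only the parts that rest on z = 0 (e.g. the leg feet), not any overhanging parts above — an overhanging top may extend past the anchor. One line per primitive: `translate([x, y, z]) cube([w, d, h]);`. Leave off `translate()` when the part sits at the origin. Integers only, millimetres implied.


translate([372, 414, 0]) cube([3767, 218, 21]);
translate([372, 519, 21]) cube([3767, 8, 389]);
translate([372, 414, 410]) cube([3767, 218, 21]);


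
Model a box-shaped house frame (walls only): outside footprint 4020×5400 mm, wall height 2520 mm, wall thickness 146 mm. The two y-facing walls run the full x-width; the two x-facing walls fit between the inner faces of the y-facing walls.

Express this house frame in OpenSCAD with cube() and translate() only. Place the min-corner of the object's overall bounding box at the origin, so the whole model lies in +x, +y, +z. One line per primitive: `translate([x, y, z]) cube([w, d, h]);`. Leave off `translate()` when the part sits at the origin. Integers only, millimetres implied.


cube([4020, 146, 2520]);
translate([0, 5254, 0]) cube([4020, 146, 2520]);
translate([0, 146, 0]) cube([146, 5108, 2520]);
translate([3874, 146, 0]) cube([146, 5108, 2520]);


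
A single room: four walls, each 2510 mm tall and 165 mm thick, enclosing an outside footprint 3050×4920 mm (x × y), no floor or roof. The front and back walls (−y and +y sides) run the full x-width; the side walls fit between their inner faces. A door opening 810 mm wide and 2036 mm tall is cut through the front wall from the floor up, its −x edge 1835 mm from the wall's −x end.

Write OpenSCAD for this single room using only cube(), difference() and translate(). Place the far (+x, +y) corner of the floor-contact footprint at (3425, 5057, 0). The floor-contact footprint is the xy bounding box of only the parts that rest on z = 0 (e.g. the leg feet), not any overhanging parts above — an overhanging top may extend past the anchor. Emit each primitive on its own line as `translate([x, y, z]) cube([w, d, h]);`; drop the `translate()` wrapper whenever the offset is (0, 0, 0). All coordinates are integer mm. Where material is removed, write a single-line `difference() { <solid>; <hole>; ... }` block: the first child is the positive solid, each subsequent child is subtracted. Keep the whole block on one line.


difference() { translate([375, 137, 0]) cube([3050, 165, 2510]); translate([2210, 137, 0]) cube([810, 165, 2036]); }
translate([375, 4892, 0]) cube([3050, 165, 2510]);
translate([375, 302, 0]) cube([165, 4590, 2510]);
translate([3260, 302, 0]) cube([165, 4590, 2510]);


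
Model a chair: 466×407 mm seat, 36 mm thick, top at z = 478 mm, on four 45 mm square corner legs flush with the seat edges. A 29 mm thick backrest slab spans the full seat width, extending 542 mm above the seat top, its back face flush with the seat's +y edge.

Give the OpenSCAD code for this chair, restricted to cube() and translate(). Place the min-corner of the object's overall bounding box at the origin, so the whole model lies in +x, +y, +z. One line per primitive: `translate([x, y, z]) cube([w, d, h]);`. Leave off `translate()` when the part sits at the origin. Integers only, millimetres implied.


translate([0, 0, 442]) cube([466, 407, 36]);
cube([45, 45, 442]);
translate([421, 0, 0]) cube([45, 45, 442]);
translate([0, 362, 0]) cube([45, 45, 442]);
translate([421, 362, 0]) cube([45, 45, 442]);
translate([0, 378, 478]) cube([466, 29, 542]);


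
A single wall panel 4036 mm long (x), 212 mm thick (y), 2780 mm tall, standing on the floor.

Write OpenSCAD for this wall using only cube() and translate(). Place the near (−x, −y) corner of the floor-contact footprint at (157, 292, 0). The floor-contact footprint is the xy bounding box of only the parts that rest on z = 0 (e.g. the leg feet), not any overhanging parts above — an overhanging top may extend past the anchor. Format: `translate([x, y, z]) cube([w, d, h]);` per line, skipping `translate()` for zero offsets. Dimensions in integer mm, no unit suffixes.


translate([157, 292, 0]) cube([4036, 212, 2780]);


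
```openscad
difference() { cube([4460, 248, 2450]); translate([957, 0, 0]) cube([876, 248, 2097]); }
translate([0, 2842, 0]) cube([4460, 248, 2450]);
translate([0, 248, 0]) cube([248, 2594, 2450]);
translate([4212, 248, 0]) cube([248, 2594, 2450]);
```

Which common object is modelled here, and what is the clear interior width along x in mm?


A single room. The interior width is 3964 mm.

Four walls enclosing a rectangle with a door in the front wall — a room. Outside width 4460 minus two 248 mm walls gives 3964 mm.


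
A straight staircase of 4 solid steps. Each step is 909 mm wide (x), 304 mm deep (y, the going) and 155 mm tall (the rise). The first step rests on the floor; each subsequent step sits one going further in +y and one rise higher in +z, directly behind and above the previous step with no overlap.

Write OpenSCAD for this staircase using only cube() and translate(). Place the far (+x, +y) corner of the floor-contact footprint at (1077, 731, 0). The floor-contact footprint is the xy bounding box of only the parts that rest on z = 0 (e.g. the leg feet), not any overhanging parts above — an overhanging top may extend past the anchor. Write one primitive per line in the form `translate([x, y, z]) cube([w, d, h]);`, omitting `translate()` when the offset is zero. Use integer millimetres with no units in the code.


translate([168, 427, 0]) cube([909, 304, 155]);
translate([168, 731, 155]) cube([909, 304, 155]);
translate([168, 1035, 310]) cube([909, 304, 155]);
translate([168, 1339, 465]) cube([909, 304, 155]);


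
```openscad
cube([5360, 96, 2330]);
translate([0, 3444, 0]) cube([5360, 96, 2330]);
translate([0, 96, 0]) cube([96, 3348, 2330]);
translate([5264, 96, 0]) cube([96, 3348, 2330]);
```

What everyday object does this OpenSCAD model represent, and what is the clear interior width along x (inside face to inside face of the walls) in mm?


A house (or room) frame. The interior width is 5168 mm.

Four 2330 mm walls enclosing a rectangle with no floor or roof — a room or house frame. Outside width is 5360 mm and wall thickness is 96 mm, so the interior width is 5360 − 2 × 96 = 5168 mm.


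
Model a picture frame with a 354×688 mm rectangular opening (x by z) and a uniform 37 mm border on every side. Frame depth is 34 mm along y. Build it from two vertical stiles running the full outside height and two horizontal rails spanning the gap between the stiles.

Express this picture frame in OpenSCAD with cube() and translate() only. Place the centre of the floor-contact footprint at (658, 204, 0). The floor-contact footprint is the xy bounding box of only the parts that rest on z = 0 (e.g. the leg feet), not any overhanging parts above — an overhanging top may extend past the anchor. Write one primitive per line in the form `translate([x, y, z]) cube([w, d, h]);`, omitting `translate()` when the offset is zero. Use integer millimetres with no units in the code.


translate([444, 187, 0]) cube([37, 34, 762]);
translate([835, 187, 0]) cube([37, 34, 762]);
translate([481, 187, 0]) cube([354, 34, 37]);
translate([481, 187, 725]) cube([354, 34, 37]);


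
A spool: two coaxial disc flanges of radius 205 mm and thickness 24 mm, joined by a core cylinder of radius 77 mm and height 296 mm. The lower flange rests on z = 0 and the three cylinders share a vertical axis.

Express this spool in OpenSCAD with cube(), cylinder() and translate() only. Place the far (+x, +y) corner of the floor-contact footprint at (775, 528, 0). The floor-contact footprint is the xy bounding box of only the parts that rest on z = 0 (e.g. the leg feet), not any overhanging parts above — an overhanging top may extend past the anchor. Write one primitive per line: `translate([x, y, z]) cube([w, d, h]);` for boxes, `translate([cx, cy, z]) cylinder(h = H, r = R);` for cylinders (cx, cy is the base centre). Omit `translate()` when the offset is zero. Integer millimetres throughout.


translate([570, 323, 0]) cylinder(h = 24, r = 205);
translate([570, 323, 24]) cylinder(h = 296, r = 77);
translate([570, 323, 320]) cylinder(h = 24, r = 205);


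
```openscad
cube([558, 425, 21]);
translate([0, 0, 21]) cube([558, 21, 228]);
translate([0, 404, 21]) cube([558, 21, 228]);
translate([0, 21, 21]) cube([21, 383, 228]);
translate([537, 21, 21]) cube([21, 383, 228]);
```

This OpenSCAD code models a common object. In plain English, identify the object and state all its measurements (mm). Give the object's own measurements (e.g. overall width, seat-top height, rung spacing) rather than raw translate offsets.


An open-topped rectangular box: outside dimensions 558×425×249 mm, with a uniform wall and base thickness of 21 mm. The base is a full 558×425 slab on the floor; four walls sit on top of the base. The front and back walls (the −y and +y sides) span the full width; the two side walls fit between them.


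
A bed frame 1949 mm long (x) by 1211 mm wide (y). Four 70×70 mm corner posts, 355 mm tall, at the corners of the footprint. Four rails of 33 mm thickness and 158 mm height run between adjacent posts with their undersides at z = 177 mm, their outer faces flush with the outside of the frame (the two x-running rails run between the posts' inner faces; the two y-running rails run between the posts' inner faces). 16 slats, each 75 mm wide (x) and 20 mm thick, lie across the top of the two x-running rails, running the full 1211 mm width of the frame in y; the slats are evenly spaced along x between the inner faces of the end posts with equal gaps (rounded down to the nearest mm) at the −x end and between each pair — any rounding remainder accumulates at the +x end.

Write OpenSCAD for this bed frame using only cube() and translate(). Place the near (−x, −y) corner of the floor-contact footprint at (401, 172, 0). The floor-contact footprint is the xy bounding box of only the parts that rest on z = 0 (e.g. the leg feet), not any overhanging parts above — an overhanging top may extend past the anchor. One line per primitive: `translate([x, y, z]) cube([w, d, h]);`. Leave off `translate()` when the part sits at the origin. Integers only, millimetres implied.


// slat z = rail_z + rail_h = 177 + 158 = 335
// slat gap = ⌊(1809 − 16·75) / 17⌋ = 35
translate([401, 172, 0]) cube([70, 70, 355]);
translate([401, 1313, 0]) cube([70, 70, 355]);
translate([2280, 172, 0]) cube([70, 70, 355]);
translate([2280, 1313, 0]) cube([70, 70, 355]);
translate([471, 172, 177]) cube([1809, 33, 158]);
translate([471, 1350, 177]) cube([1809, 33, 158]);
translate([401, 242, 177]) cube([33, 1071, 158]);
translate([2317, 242, 177]) cube([33, 1071, 158]);
translate([506, 172, 335]) cube([75, 1211, 20]);
translate([616, 172, 335]) cube([75, 1211, 20]);
translate([726, 172, 335]) cube([75, 1211, 20]);
translate([836, 172, 335]) cube([75, 1211, 20]);
translate([946, 172, 335]) cube([75, 1211, 20]);
translate([1056, 172, 335]) cube([75, 1211, 20]);
translate([1166, 172, 335]) cube([75, 1211, 20]);
translate([1276, 172, 335]) cube([75, 1211, 20]);
translate([1386, 172, 335]) cube([75, 1211, 20]);
translate([1496, 172, 335]) cube([75, 1211, 20]);
translate([1606, 172, 335]) cube([75, 1211, 20]);
translate([1716, 172, 335]) cube([75, 1211, 20]);
translate([1826, 172, 335]) cube([75, 1211, 20]);
translate([1936, 172, 335]) cube([75, 1211, 20]);
translate([2046, 172, 335]) cube([75, 1211, 20]);
translate([2156, 172, 335]) cube([75, 1211, 20]);


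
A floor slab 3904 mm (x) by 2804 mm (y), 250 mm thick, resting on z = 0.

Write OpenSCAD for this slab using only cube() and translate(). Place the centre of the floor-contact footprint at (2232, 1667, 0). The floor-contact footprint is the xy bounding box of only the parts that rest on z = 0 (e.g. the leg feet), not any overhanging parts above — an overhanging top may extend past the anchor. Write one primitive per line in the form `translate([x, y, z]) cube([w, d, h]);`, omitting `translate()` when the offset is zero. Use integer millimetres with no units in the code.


translate([280, 265, 0]) cube([3904, 2804, 250]);


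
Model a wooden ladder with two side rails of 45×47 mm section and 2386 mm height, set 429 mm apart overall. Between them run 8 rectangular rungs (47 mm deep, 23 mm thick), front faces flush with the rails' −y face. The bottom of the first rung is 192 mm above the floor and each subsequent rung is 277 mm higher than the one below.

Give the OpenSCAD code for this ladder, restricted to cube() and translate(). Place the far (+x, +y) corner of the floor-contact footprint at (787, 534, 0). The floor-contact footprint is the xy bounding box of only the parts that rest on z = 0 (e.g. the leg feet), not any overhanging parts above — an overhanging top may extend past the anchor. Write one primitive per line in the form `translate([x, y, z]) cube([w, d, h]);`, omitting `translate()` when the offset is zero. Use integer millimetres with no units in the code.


translate([358, 487, 0]) cube([45, 47, 2386]);
translate([742, 487, 0]) cube([45, 47, 2386]);
translate([403, 487, 192]) cube([339, 47, 23]);
translate([403, 487, 469]) cube([339, 47, 23]);
translate([403, 487, 746]) cube([339, 47, 23]);
translate([403, 487, 1023]) cube([339, 47, 23]);
translate([403, 487, 1300]) cube([339, 47, 23]);
translate([403, 487, 1577]) cube([339, 47, 23]);
translate([403, 487, 1854]) cube([339, 47, 23]);
translate([403, 487, 2131]) cube([339, 47, 23]);


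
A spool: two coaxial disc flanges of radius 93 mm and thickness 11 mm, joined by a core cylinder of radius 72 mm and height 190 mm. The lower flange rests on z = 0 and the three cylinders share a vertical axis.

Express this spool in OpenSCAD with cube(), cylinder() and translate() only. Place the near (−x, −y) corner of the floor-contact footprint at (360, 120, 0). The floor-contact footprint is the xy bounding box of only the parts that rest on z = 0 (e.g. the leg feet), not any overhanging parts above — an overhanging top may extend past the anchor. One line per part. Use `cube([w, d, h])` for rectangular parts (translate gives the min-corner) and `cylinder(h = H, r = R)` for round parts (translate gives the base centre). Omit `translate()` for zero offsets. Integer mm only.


translate([453, 213, 0]) cylinder(h = 11, r = 93);
translate([453, 213, 11]) cylinder(h = 190, r = 72);
translate([453, 213, 201]) cylinder(h = 11, r = 93);


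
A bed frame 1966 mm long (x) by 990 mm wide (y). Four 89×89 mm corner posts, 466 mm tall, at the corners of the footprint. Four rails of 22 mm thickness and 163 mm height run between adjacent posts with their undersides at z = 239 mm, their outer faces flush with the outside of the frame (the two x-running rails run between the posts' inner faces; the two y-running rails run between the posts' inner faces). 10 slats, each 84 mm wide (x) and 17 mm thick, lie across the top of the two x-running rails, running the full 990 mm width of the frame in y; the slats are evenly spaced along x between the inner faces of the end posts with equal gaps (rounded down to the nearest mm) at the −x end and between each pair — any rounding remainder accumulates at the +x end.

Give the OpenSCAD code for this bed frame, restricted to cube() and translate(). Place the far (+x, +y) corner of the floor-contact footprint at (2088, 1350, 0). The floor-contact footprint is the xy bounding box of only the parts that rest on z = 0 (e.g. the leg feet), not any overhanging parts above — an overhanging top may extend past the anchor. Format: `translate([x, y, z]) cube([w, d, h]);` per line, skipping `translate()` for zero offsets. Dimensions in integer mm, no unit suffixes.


translate([122, 360, 0]) cube([89, 89, 466]);
translate([122, 1261, 0]) cube([89, 89, 466]);
translate([1999, 360, 0]) cube([89, 89, 466]);
translate([1999, 1261, 0]) cube([89, 89, 466]);
translate([211, 360, 239]) cube([1788, 22, 163]);
translate([211, 1328, 239]) cube([1788, 22, 163]);
translate([122, 449, 239]) cube([22, 812, 163]);
translate([2066, 449, 239]) cube([22, 812, 163]);
translate([297, 360, 402]) cube([84, 990, 17]);
translate([467, 360, 402]) cube([84, 990, 17]);
translate([637, 360, 402]) cube([84, 990, 17]);
translate([807, 360, 402]) cube([84, 990, 17]);
translate([977, 360, 402]) cube([84, 990, 17]);
translate([1147, 360, 402]) cube([84, 990, 17]);
translate([1317, 360, 402]) cube([84, 990, 17]);
translate([1487, 360, 402]) cube([84, 990, 17]);
translate([1657, 360, 402]) cube([84, 990, 17]);
translate([1827, 360, 402]) cube([84, 990, 17]);


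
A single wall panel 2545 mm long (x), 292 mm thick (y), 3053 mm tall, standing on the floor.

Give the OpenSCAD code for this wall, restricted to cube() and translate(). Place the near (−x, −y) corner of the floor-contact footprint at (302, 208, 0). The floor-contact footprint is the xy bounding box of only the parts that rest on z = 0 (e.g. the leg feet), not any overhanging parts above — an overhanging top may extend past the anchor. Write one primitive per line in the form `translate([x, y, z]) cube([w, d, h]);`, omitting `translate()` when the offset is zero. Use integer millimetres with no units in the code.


translate([302, 208, 0]) cube([2545, 292, 3053]);


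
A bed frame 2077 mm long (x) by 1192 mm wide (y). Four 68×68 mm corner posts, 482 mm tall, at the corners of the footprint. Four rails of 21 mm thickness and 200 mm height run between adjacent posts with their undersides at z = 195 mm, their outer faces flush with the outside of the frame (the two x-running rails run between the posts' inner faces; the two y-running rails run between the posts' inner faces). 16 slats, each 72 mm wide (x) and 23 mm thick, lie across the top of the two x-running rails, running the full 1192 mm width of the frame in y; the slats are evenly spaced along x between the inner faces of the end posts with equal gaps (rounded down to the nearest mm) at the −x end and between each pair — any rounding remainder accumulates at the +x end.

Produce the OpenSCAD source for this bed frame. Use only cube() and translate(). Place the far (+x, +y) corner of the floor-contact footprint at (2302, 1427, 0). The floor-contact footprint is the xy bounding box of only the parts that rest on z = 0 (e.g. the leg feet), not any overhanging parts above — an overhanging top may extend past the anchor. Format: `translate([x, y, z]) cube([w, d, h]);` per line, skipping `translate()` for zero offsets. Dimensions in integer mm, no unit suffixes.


// slat z = rail_z + rail_h = 195 + 200 = 395
// slat gap = ⌊(1941 − 16·72) / 17⌋ = 46
translate([225, 235, 0]) cube([68, 68, 482]);
translate([225, 1359, 0]) cube([68, 68, 482]);
translate([2234, 235, 0]) cube([68, 68, 482]);
translate([2234, 1359, 0]) cube([68, 68, 482]);
translate([293, 235, 195]) cube([1941, 21, 200]);
translate([293, 1406, 195]) cube([1941, 21, 200]);
translate([225, 303, 195]) cube([21, 1056, 200]);
translate([2281, 303, 195]) cube([21, 1056, 200]);
translate([339, 235, 395]) cube([72, 1192, 23]);
translate([457, 235, 395]) cube([72, 1192, 23]);
translate([575, 235, 395]) cube([72, 1192, 23]);
translate([693, 235, 395]) cube([72, 1192, 23]);
translate([811, 235, 395]) cube([72, 1192, 23]);
translate([929, 235, 395]) cube([72, 1192, 23]);
translate([1047, 235, 395]) cube([72, 1192, 23]);
translate([1165, 235, 395]) cube([72, 1192, 23]);
translate([1283, 235, 395]) cube([72, 1192, 23]);
translate([1401, 235, 395]) cube([72, 1192, 23]);
translate([1519, 235, 395]) cube([72, 1192, 23]);
translate([1637, 235, 395]) cube([72, 1192, 23]);
translate([1755, 235, 395]) cube([72, 1192, 23]);
translate([1873, 235, 395]) cube([72, 1192, 23]);
translate([1991, 235, 395]) cube([72, 1192, 23]);
translate([2109, 235, 395]) cube([72, 1192, 23]);


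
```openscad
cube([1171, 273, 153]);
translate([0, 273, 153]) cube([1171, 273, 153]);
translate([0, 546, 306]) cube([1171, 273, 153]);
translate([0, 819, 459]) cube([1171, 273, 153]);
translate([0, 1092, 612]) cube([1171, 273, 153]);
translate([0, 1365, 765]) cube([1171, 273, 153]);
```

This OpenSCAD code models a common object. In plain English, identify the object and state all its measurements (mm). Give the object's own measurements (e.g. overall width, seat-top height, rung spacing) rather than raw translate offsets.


A straight staircase of 6 solid steps. Each step is 1171 mm wide (x), 273 mm deep (y, the going) and 153 mm tall (the rise). The first step rests on the floor; each subsequent step sits one going further in +y and one rise higher in +z, directly behind and above the previous step with no overlap.


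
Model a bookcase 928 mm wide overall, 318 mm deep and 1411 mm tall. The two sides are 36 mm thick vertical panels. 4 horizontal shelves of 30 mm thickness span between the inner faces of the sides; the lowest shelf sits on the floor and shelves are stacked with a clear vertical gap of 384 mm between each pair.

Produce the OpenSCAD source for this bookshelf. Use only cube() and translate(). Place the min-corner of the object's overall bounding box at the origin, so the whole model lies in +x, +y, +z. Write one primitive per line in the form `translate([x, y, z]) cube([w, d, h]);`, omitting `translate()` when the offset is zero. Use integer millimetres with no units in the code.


cube([36, 318, 1411]);
translate([892, 0, 0]) cube([36, 318, 1411]);
translate([36, 0, 0]) cube([856, 318, 30]);
translate([36, 0, 414]) cube([856, 318, 30]);
translate([36, 0, 828]) cube([856, 318, 30]);
translate([36, 0, 1242]) cube([856, 318, 30]);


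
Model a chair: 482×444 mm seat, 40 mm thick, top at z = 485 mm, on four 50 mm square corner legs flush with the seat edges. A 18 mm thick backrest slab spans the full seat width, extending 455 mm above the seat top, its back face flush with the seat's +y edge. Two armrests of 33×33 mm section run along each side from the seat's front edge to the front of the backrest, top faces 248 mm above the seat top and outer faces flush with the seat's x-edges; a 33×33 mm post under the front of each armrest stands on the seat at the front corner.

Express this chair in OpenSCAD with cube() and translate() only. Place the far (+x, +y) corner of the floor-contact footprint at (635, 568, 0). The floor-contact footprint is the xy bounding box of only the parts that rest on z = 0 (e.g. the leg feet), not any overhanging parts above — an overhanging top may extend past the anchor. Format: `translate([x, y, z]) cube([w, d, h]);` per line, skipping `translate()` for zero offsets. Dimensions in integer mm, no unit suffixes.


// leg_h = 485 - 40 = 445
// arm post h = 248 - 33 = 215
translate([153, 124, 445]) cube([482, 444, 40]);
translate([153, 124, 0]) cube([50, 50, 445]);
translate([585, 124, 0]) cube([50, 50, 445]);
translate([153, 518, 0]) cube([50, 50, 445]);
translate([585, 518, 0]) cube([50, 50, 445]);
translate([153, 550, 485]) cube([482, 18, 455]);
translate([153, 124, 700]) cube([33, 426, 33]);
translate([602, 124, 700]) cube([33, 426, 33]);
translate([153, 124, 485]) cube([33, 33, 215]);
translate([602, 124, 485]) cube([33, 33, 215]);


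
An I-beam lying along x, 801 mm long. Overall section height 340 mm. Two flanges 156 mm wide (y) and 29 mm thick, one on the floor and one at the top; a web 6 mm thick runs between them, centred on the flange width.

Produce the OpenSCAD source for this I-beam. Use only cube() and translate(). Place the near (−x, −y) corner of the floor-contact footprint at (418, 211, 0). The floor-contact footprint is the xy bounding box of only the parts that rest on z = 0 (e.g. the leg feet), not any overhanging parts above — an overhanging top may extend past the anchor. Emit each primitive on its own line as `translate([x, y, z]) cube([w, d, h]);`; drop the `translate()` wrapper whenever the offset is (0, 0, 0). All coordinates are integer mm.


translate([418, 211, 0]) cube([801, 156, 29]);
translate([418, 286, 29]) cube([801, 6, 282]);
translate([418, 211, 311]) cube([801, 156, 29]);


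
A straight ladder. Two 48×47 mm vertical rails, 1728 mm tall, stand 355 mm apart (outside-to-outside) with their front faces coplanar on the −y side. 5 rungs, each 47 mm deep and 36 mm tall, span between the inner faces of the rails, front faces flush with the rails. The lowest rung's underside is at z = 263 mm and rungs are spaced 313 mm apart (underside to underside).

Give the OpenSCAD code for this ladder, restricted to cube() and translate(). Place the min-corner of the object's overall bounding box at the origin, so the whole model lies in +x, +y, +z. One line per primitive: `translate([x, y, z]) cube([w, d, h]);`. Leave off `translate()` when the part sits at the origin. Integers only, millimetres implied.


cube([48, 47, 1728]);
translate([307, 0, 0]) cube([48, 47, 1728]);
translate([48, 0, 263]) cube([259, 47, 36]);
translate([48, 0, 576]) cube([259, 47, 36]);
translate([48, 0, 889]) cube([259, 47, 36]);
translate([48, 0, 1202]) cube([259, 47, 36]);
translate([48, 0, 1515]) cube([259, 47, 36]);


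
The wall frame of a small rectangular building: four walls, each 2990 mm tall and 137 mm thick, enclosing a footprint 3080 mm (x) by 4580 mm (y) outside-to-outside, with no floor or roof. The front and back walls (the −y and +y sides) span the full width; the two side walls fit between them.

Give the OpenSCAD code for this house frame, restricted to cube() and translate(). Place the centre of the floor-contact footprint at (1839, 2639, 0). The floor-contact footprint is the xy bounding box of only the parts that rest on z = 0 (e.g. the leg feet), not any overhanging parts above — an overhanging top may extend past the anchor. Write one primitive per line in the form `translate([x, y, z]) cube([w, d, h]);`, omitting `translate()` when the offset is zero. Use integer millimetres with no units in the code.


translate([299, 349, 0]) cube([3080, 137, 2990]);
translate([299, 4792, 0]) cube([3080, 137, 2990]);
translate([299, 486, 0]) cube([137, 4306, 2990]);
translate([3242, 486, 0]) cube([137, 4306, 2990]);


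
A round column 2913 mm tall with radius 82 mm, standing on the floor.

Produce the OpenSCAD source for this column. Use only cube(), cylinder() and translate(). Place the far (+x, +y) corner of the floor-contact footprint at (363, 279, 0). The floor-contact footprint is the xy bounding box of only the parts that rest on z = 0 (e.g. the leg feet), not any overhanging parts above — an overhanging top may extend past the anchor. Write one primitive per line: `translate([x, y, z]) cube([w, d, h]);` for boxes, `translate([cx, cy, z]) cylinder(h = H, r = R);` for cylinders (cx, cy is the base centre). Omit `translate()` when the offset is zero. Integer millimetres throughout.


translate([281, 197, 0]) cylinder(h = 2913, r = 82);


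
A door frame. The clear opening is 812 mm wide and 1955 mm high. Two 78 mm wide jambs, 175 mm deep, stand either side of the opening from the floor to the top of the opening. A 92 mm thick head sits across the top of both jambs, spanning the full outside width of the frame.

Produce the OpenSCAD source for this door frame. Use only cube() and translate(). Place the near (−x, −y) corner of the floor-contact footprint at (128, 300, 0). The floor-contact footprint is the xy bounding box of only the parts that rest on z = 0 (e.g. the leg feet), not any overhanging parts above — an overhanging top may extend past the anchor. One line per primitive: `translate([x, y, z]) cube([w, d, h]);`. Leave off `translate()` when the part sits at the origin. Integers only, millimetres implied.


translate([128, 300, 0]) cube([78, 175, 1955]);
translate([1018, 300, 0]) cube([78, 175, 1955]);
translate([128, 300, 1955]) cube([968, 175, 92]);


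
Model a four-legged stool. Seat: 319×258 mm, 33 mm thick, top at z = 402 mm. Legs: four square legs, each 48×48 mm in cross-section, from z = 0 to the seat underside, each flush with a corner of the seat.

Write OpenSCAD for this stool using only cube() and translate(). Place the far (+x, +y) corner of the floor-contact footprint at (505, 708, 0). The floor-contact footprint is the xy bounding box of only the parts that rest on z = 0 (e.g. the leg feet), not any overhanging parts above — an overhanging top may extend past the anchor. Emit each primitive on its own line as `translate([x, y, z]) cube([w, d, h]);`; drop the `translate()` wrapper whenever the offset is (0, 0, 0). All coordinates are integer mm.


translate([186, 450, 369]) cube([319, 258, 33]);
translate([186, 450, 0]) cube([48, 48, 369]);
translate([457, 450, 0]) cube([48, 48, 369]);
translate([186, 660, 0]) cube([48, 48, 369]);
translate([457, 660, 0]) cube([48, 48, 369]);


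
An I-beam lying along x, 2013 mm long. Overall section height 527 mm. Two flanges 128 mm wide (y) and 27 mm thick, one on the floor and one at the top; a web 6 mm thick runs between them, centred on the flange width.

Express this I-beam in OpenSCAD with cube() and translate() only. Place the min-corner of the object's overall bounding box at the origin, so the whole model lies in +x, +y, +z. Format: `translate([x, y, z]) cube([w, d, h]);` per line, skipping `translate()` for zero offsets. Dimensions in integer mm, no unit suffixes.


cube([2013, 128, 27]);
translate([0, 61, 27]) cube([2013, 6, 473]);
translate([0, 0, 500]) cube([2013, 128, 27]);


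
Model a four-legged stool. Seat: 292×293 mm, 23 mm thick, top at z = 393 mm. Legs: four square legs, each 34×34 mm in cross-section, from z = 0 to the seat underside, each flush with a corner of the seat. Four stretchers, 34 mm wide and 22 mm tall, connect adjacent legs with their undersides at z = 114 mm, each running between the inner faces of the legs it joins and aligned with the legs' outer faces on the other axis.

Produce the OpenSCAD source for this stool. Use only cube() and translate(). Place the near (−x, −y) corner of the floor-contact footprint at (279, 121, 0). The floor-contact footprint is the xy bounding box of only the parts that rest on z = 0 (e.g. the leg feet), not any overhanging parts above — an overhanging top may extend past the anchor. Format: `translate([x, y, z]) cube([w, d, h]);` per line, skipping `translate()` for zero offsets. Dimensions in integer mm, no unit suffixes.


translate([279, 121, 370]) cube([292, 293, 23]);
translate([279, 121, 0]) cube([34, 34, 370]);
translate([537, 121, 0]) cube([34, 34, 370]);
translate([279, 380, 0]) cube([34, 34, 370]);
translate([537, 380, 0]) cube([34, 34, 370]);
translate([313, 121, 114]) cube([224, 34, 22]);
translate([313, 380, 114]) cube([224, 34, 22]);
translate([279, 155, 114]) cube([34, 225, 22]);
translate([537, 155, 114]) cube([34, 225, 22]);


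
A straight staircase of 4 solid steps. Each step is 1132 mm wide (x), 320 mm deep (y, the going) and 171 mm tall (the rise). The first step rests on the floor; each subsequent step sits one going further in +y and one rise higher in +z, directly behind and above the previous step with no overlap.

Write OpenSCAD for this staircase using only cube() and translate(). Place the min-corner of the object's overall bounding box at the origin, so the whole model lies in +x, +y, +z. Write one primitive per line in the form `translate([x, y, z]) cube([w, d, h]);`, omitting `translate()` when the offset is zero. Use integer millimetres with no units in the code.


cube([1132, 320, 171]);
translate([0, 320, 171]) cube([1132, 320, 171]);
translate([0, 640, 342]) cube([1132, 320, 171]);
translate([0, 960, 513]) cube([1132, 320, 171]);


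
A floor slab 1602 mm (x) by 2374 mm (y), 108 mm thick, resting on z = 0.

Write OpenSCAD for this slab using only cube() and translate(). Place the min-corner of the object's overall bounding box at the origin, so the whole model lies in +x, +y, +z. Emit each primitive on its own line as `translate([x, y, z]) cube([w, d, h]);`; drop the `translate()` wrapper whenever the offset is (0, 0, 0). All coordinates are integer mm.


cube([1602, 2374, 108]);


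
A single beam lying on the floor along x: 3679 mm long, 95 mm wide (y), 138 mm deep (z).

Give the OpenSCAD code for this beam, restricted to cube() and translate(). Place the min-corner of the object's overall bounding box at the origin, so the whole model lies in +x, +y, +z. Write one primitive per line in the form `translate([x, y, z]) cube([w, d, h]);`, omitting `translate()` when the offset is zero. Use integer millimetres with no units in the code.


cube([3679, 95, 138]);


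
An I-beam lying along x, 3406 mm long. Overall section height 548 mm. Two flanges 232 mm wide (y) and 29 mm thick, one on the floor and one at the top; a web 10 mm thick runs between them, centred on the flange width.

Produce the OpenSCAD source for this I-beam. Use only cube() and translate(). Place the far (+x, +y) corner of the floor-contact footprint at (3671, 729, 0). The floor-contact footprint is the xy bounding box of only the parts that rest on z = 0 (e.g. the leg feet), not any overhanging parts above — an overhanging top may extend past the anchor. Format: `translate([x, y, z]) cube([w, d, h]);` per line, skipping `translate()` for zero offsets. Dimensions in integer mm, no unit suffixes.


translate([265, 497, 0]) cube([3406, 232, 29]);
translate([265, 608, 29]) cube([3406, 10, 490]);
translate([265, 497, 519]) cube([3406, 232, 29]);


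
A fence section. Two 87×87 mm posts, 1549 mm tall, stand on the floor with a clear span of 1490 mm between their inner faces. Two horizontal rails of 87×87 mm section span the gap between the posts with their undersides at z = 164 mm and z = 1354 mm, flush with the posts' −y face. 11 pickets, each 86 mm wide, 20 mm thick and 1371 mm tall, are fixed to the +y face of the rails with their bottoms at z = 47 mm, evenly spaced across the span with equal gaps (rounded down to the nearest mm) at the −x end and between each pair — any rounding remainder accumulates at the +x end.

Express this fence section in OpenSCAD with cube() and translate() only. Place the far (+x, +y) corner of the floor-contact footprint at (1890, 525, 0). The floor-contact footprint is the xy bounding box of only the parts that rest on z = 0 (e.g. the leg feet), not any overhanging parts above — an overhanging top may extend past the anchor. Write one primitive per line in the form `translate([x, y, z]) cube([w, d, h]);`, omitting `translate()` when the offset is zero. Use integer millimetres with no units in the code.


translate([226, 438, 0]) cube([87, 87, 1549]);
translate([1803, 438, 0]) cube([87, 87, 1549]);
translate([313, 438, 164]) cube([1490, 87, 87]);
translate([313, 438, 1354]) cube([1490, 87, 87]);
translate([358, 525, 47]) cube([86, 20, 1371]);
translate([489, 525, 47]) cube([86, 20, 1371]);
translate([620, 525, 47]) cube([86, 20, 1371]);
translate([751, 525, 47]) cube([86, 20, 1371]);
translate([882, 525, 47]) cube([86, 20, 1371]);
translate([1013, 525, 47]) cube([86, 20, 1371]);
translate([1144, 525, 47]) cube([86, 20, 1371]);
translate([1275, 525, 47]) cube([86, 20, 1371]);
translate([1406, 525, 47]) cube([86, 20, 1371]);
translate([1537, 525, 47]) cube([86, 20, 1371]);
translate([1668, 525, 47]) cube([86, 20, 1371]);


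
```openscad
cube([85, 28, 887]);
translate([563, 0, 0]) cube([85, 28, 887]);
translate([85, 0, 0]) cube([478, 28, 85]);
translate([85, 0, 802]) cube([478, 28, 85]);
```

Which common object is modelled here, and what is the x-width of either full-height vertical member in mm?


A picture frame. The border width is 85 mm.

Four thin pieces enclosing a rectangular opening — a picture frame. The two full-height stiles are 887 mm tall; the top rail sits at z = 802 and is 85 mm tall, so the border above the opening is 887 − 802 = 85 mm, matching the stile x-width.


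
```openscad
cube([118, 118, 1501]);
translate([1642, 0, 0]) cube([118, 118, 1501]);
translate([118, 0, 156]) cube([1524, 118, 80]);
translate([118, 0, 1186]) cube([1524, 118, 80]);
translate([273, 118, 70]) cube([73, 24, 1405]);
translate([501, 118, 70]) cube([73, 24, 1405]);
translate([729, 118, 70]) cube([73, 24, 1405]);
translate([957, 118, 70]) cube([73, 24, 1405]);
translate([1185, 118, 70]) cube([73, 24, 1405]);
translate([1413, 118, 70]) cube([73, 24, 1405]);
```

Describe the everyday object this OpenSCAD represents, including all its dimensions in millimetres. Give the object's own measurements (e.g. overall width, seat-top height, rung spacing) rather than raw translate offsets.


A fence section. Two 118×118 mm posts, 1501 mm tall, stand on the floor with a clear span of 1524 mm between their inner faces. Two horizontal rails of 118×80 mm section span the gap between the posts with their undersides at z = 156 mm and z = 1186 mm, flush with the posts' −y face. 6 pickets, each 73 mm wide, 24 mm thick and 1405 mm tall, are fixed to the +y face of the rails with their bottoms at z = 70 mm, spaced across the span with a 155 mm gap after the −x post and between neighbouring pickets, with 156 mm left before the +x post.


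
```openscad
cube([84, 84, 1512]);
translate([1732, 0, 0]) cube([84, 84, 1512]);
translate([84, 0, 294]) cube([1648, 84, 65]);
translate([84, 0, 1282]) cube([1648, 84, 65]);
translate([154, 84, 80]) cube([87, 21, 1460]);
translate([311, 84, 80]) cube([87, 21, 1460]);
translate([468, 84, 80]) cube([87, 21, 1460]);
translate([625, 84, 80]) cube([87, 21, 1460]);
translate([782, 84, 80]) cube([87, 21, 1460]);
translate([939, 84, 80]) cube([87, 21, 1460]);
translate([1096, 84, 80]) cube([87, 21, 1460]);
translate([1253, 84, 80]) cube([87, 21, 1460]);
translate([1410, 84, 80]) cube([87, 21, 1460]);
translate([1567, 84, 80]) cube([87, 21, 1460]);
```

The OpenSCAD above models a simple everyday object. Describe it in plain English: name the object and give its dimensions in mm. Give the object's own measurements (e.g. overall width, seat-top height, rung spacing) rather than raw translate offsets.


A fence section. Two 84×84 mm posts, 1512 mm tall, stand on the floor with a clear span of 1648 mm between their inner faces. Two horizontal rails of 84×65 mm section span the gap between the posts with their undersides at z = 294 mm and z = 1282 mm, flush with the posts' −y face. 10 pickets, each 87 mm wide, 21 mm thick and 1460 mm tall, are fixed to the +y face of the rails with their bottoms at z = 80 mm, spaced across the span with a 70 mm gap after the −x post and between neighbouring pickets, with 78 mm left before the +x post.


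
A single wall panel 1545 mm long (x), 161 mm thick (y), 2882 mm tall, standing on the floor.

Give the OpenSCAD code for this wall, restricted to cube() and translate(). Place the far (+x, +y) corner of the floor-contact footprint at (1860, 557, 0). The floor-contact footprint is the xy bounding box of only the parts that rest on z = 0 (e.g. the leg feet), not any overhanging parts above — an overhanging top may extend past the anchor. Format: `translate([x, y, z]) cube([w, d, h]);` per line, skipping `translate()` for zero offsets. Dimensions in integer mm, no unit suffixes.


translate([315, 396, 0]) cube([1545, 161, 2882]);


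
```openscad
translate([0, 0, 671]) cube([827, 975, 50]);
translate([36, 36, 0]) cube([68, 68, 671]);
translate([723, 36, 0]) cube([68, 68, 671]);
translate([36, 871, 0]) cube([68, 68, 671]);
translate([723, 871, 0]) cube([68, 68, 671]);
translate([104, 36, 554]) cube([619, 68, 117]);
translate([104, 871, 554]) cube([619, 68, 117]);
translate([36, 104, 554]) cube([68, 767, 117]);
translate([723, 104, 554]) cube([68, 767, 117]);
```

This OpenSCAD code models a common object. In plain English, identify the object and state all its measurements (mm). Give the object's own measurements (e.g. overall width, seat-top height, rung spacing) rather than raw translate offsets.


A rectangular dining table. The top is 827×975×50 mm with its upper surface at z = 721 mm. It stands on four 68×68 mm square legs, each inset 36 mm from the nearest pair of top edges, running from the floor to the underside of the top. Four apron rails, 68 mm thick and 117 mm tall, run between adjacent legs with their top edges flush with the underside of the top and their outer faces flush with the legs' outer faces.
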